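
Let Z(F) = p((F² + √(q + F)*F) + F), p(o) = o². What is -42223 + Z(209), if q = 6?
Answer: 1935681292 + 18346020*√215 ≈ 2.2047e+9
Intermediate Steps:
Z(F) = (F + F² + F*√(6 + F))² (Z(F) = ((F² + √(6 + F)*F) + F)² = ((F² + F*√(6 + F)) + F)² = (F + F² + F*√(6 + F))²)
-42223 + Z(209) = -42223 + 209²*(1 + 209 + √(6 + 209))² = -42223 + 43681*(1 + 209 + √215)² = -42223 + 43681*(210 + √215)²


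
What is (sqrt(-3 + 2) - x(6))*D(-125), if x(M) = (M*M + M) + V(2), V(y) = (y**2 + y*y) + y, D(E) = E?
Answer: 6500 - 125*I ≈ 6500.0 - 125.0*I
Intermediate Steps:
V(y) = y + 2*y**2 (V(y) = (y**2 + y**2) + y = 2*y**2 + y = y + 2*y**2)
x(M) = 10 + M + M**2 (x(M) = (M*M + M) + 2*(1 + 2*2) = (M**2 + M) + 2*(1 + 4) = (M + M**2) + 2*5 = (M + M**2) + 10 = 10 + M + M**2)
(sqrt(-3 + 2) - x(6))*D(-125) = (sqrt(-3 + 2) - (10 + 6 + 6**2))*(-125) = (sqrt(-1) - (10 + 6 + 36))*(-125) = (I - 1*52)*(-125) = (I - 52)*(-125) = (-52 + I)*(-125) = 6500 - 125*I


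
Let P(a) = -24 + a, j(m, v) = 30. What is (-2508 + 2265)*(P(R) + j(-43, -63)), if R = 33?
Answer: -9477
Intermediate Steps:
(-2508 + 2265)*(P(R) + j(-43, -63)) = (-2508 + 2265)*((-24 + 33) + 30) = -243*(9 + 30) = -243*39 = -9477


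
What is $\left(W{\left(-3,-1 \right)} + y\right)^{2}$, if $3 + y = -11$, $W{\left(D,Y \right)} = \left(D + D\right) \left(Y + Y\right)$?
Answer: $4$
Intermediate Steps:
$W{\left(D,Y \right)} = 4 D Y$ ($W{\left(D,Y \right)} = 2 D 2 Y = 4 D Y$)
$y = -14$ ($y = -3 - 11 = -14$)
$\left(W{\left(-3,-1 \right)} + y\right)^{2} = \left(4 \left(-3\right) \left(-1\right) - 14\right)^{2} = \left(12 - 14\right)^{2} = \left(-2\right)^{2} = 4$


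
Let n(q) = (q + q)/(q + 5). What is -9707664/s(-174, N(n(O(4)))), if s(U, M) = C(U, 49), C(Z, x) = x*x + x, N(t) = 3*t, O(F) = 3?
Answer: -4853832/1225 ≈ -3962.3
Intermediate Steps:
n(q) = 2*q/(5 + q) (n(q) = (2*q)/(5 + q) = 2*q/(5 + q))
C(Z, x) = x + x² (C(Z, x) = x² + x = x + x²)
s(U, M) = 2450 (s(U, M) = 49*(1 + 49) = 49*50 = 2450)
-9707664/s(-174, N(n(O(4)))) = -9707664/2450 = -9707664*1/2450 = -4853832/1225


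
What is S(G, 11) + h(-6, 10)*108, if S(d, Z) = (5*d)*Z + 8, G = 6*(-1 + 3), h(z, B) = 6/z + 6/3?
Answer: 776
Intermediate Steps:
h(z, B) = 2 + 6/z (h(z, B) = 6/z + 6*(⅓) = 6/z + 2 = 2 + 6/z)
G = 12 (G = 6*2 = 12)
S(d, Z) = 8 + 5*Z*d (S(d, Z) = 5*Z*d + 8 = 8 + 5*Z*d)
S(G, 11) + h(-6, 10)*108 = (8 + 5*11*12) + (2 + 6/(-6))*108 = (8 + 660) + (2 + 6*(-⅙))*108 = 668 + (2 - 1)*108 = 668 + 1*108 = 668 + 108 = 776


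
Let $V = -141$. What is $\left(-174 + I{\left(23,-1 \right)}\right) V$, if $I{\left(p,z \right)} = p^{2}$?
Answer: $-50055$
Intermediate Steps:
$\left(-174 + I{\left(23,-1 \right)}\right) V = \left(-174 + 23^{2}\right) \left(-141\right) = \left(-174 + 529\right) \left(-141\right) = 355 \left(-141\right) = -50055$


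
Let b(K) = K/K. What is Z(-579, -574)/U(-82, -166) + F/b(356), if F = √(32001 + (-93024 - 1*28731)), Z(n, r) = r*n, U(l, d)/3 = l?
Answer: -1351 + I*√89754 ≈ -1351.0 + 299.59*I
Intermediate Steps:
U(l, d) = 3*l
b(K) = 1
Z(n, r) = n*r
F = I*√89754 (F = √(32001 + (-93024 - 28731)) = √(32001 - 121755) = √(-89754) = I*√89754 ≈ 299.59*I)
Z(-579, -574)/U(-82, -166) + F/b(356) = (-579*(-574))/((3*(-82))) + (I*√89754)/1 = 332346/(-246) + (I*√89754)*1 = 332346*(-1/246) + I*√89754 = -1351 + I*√89754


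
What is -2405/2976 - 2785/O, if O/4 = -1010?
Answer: -35701/300576 ≈ -0.11878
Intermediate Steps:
O = -4040 (O = 4*(-1010) = -4040)
-2405/2976 - 2785/O = -2405/2976 - 2785/(-4040) = -2405*1/2976 - 2785*(-1/4040) = -2405/2976 + 557/808 = -35701/300576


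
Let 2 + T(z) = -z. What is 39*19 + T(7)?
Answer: 732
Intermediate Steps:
T(z) = -2 - z
39*19 + T(7) = 39*19 + (-2 - 1*7) = 741 + (-2 - 7) = 741 - 9 = 732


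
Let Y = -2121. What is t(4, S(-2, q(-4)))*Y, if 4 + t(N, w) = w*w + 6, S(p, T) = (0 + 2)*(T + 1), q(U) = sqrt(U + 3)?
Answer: -4242 - 16968*I ≈ -4242.0 - 16968.0*I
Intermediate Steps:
q(U) = sqrt(3 + U)
S(p, T) = 2 + 2*T (S(p, T) = 2*(1 + T) = 2 + 2*T)
t(N, w) = 2 + w**2 (t(N, w) = -4 + (w*w + 6) = -4 + (w**2 + 6) = -4 + (6 + w**2) = 2 + w**2)
t(4, S(-2, q(-4)))*Y = (2 + (2 + 2*sqrt(3 - 4))**2)*(-2121) = (2 + (2 + 2*sqrt(-1))**2)*(-2121) = (2 + (2 + 2*I)**2)*(-2121) = -4242 - 2121*(2 + 2*I)**2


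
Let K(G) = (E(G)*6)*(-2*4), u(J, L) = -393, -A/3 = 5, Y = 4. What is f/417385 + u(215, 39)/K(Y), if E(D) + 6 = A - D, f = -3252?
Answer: -11195647/33390800 ≈ -0.33529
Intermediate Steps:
A = -15 (A = -3*5 = -15)
E(D) = -21 - D (E(D) = -6 + (-15 - D) = -21 - D)
K(G) = 1008 + 48*G (K(G) = ((-21 - G)*6)*(-2*4) = (-126 - 6*G)*(-8) = 1008 + 48*G)
f/417385 + u(215, 39)/K(Y) = -3252/417385 - 393/(1008 + 48*4) = -3252*1/417385 - 393/(1008 + 192) = -3252/417385 - 393/1200 = -3252/417385 - 393*1/1200 = -3252/417385 - 131/400 = -11195647/33390800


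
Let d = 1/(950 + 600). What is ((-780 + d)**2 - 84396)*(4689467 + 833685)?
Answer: 1738297751708676788/600625 ≈ 2.8941e+12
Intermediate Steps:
d = 1/1550 ≈ 0.00064516
((-780 + d)**2 - 84396)*(4689467 + 833685) = ((-780 + 1/1550)**2 - 84396)*(4689467 + 833685) = ((-1208999/1550)**2 - 84396)*5523152 = (1461678582001/2402500 - 84396)*5523152 = (1258917192001/2402500)*5523152 = 1738297751708676788/600625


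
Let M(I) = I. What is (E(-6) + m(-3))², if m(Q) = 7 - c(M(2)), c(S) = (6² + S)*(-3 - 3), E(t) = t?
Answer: 52441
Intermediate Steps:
c(S) = -216 - 6*S (c(S) = (36 + S)*(-6) = -216 - 6*S)
m(Q) = 235 (m(Q) = 7 - (-216 - 6*2) = 7 - (-216 - 12) = 7 - 1*(-228) = 7 + 228 = 235)
(E(-6) + m(-3))² = (-6 + 235)² = 229² = 52441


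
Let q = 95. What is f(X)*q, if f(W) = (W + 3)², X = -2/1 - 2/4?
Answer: 95/4 ≈ 23.750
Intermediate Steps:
X = -5/2 (X = -2*1 - 2*¼ = -2 - ½ = -5/2 ≈ -2.5000)
f(W) = (3 + W)²
f(X)*q = (3 - 5/2)²*95 = (½)²*95 = (¼)*95 = 95/4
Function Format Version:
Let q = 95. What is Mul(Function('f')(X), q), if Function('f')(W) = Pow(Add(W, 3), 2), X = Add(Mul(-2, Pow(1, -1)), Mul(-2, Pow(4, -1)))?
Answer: Rational(95, 4) ≈ 23.750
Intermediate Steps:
X = Rational(-5, 2) (X = Add(Mul(-2, 1), Mul(-2, Rational(1, 4))) = Add(-2, Rational(-1, 2)) = Rational(-5, 2) ≈ -2.5000)
Function('f')(W) = Pow(Add(3, W), 2)
Mul(Function('f')(X), q) = Mul(Pow(Add(3, Rational(-5, 2)), 2), 95) = Mul(Pow(Rational(1, 2), 2), 95) = Mul(Rational(1, 4), 95) = Rational(95, 4)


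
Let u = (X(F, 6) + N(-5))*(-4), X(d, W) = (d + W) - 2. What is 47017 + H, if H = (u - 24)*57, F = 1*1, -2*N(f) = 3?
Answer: 44851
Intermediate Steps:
N(f) = -3/2 (N(f) = -1/2*3 = -3/2)
F = 1
X(d, W) = -2 + W + d (X(d, W) = (W + d) - 2 = -2 + W + d)
u = -14 (u = ((-2 + 6 + 1) - 3/2)*(-4) = (5 - 3/2)*(-4) = (7/2)*(-4) = -14)
H = -2166 (H = (-14 - 24)*57 = -38*57 = -2166)
47017 + H = 47017 - 2166 = 44851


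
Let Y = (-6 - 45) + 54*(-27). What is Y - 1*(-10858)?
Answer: 9349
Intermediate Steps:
Y = -1509 (Y = -51 - 1458 = -1509)
Y - 1*(-10858) = -1509 - 1*(-10858) = -1509 + 10858 = 9349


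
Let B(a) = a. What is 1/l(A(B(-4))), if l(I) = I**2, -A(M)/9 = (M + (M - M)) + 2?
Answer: 1/324 ≈ 0.0030864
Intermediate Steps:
A(M) = -18 - 9*M (A(M) = -9*((M + (M - M)) + 2) = -9*((M + 0) + 2) = -9*(M + 2) = -9*(2 + M) = -18 - 9*M)
1/l(A(B(-4))) = 1/((-18 - 9*(-4))**2) = 1/((-18 + 36)**2) = 1/(18**2) = 1/324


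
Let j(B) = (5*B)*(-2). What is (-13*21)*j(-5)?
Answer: -13650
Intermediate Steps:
j(B) = -10*B
(-13*21)*j(-5) = (-13*21)*(-10*(-5)) = -273*50 = -13650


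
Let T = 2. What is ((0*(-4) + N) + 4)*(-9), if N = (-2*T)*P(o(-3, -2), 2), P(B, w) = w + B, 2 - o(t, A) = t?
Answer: 216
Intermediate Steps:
o(t, A) = 2 - t
P(B, w) = B + w
N = -28 (N = (-2*2)*((2 - 1*(-3)) + 2) = -4*((2 + 3) + 2) = -4*(5 + 2) = -4*7 = -28)
((0*(-4) + N) + 4)*(-9) = ((0*(-4) - 28) + 4)*(-9) = ((0 - 28) + 4)*(-9) = (-28 + 4)*(-9) = -24*(-9) = 216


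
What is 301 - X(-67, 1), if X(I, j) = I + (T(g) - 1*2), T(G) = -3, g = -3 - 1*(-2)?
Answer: 373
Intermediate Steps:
g = -1 (g = -3 + 2 = -1)
X(I, j) = -5 + I (X(I, j) = I + (-3 - 1*2) = I + (-3 - 2) = I - 5 = -5 + I)
301 - X(-67, 1) = 301 - (-5 - 67) = 301 - 1*(-72) = 301 + 72 = 373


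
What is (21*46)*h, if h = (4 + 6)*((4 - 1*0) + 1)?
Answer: 48300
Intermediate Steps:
h = 50 (h = 10*((4 + 0) + 1) = 10*(4 + 1) = 10*5 = 50)
(21*46)*h = (21*46)*50 = 966*50 = 48300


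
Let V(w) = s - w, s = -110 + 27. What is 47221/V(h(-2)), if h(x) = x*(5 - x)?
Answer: -47221/69 ≈ -684.36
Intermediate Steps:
s = -83
V(w) = -83 - w
47221/V(h(-2)) = 47221/(-83 - (-2)*(5 - 1*(-2))) = 47221/(-83 - (-2)*(5 + 2)) = 47221/(-83 - (-2)*7) = 47221/(-83 - 1*(-14)) = 47221/(-83 + 14) = 47221/(-69) = 47221*(-1/69) = -47221/69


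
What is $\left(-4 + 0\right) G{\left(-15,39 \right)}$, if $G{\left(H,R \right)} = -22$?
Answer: $88$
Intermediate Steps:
$\left(-4 + 0\right) G{\left(-15,39 \right)} = \left(-4 + 0\right) \left(-22\right) = \left(-4\right) \left(-22\right) = 88$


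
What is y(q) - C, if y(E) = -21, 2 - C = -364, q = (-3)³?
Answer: -387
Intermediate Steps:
q = -27
C = 366 (C = 2 - 1*(-364) = 2 + 364 = 366)
y(q) - C = -21 - 1*366 = -21 - 366 = -387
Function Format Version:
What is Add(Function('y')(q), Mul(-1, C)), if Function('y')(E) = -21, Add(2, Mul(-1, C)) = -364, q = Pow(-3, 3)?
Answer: -387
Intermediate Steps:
q = -27
C = 366 (C = Add(2, Mul(-1, -364)) = Add(2, 364) = 366)
Add(Function('y')(q), Mul(-1, C)) = Add(-21, Mul(-1, 366)) = Add(-21, -366) = -387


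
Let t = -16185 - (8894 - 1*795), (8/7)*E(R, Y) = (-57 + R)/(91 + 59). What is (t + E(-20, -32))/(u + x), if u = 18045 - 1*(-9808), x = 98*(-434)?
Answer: 29141339/17614800 ≈ 1.6544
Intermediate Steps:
x = -42532
E(R, Y) = -133/400 + 7*R/1200 (E(R, Y) = 7*((-57 + R)/(91 + 59))/8 = 7*((-57 + R)/150)/8 = 7*((-57 + R)*(1/150))/8 = 7*(-19/50 + R/150)/8 = -133/400 + 7*R/1200)
u = 27853 (u = 18045 + 9808 = 27853)
t = -24284 (t = -16185 - (8894 - 795) = -16185 - 1*8099 = -16185 - 8099 = -24284)
(t + E(-20, -32))/(u + x) = (-24284 + (-133/400 + (7/1200)*(-20)))/(27853 - 42532) = (-24284 + (-133/400 - 7/60))/(-14679) = (-24284 - 539/1200)*(-1/14679) = -29141339/1200*(-1/14679) = 29141339/17614800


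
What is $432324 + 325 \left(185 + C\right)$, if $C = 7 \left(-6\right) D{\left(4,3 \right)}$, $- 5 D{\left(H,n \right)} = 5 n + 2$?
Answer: $538859$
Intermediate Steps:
$D{\left(H,n \right)} = - \frac{2}{5} - n$ ($D{\left(H,n \right)} = - \frac{5 n + 2}{5} = - \frac{2 + 5 n}{5} = - \frac{2}{5} - n$)
$C = \frac{714}{5}$ ($C = 7 \left(-6\right) \left(- \frac{2}{5} - 3\right) = - 42 \left(- \frac{2}{5} - 3\right) = \left(-42\right) \left(- \frac{17}{5}\right) = \frac{714}{5} \approx 142.8$)
$432324 + 325 \left(185 + C\right) = 432324 + 325 \left(185 + \frac{714}{5}\right) = 432324 + 325 \cdot \frac{1639}{5} = 432324 + 106535 = 538859$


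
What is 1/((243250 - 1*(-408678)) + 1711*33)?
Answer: 1/708391 ≈ 1.4117e-6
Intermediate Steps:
1/((243250 - 1*(-408678)) + 1711*33) = 1/((243250 + 408678) + 56463) = 1/(651928 + 56463) = 1/708391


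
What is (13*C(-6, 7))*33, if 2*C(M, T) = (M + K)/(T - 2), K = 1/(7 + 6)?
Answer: -2541/10 ≈ -254.10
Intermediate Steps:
K = 1/13 ≈ 0.076923
C(M, T) = (1/13 + M)/(2*(-2 + T)) (C(M, T) = ((M + 1/13)/(T - 2))/2 = ((1/13 + M)/(-2 + T))/2 = (1/13 + M)/(2*(-2 + T)))
(13*C(-6, 7))*33 = (13*((1 + 13*(-6))/(26*(-2 + 7))))*33 = (13*((1/26)*(1 - 78)/5))*33 = (13*((1/26)*(1/5)*(-77)))*33 = (13*(-77/130))*33 = -77/10*33 = -2541/10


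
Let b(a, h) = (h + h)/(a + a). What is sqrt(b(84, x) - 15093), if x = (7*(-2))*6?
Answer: I*sqrt(15094) ≈ 122.86*I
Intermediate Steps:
x = -84 (x = -14*6 = -84)
b(a, h) = h/a (b(a, h) = (2*h)/((2*a)) = (2*h)*(1/(2*a)) = h/a)
sqrt(b(84, x) - 15093) = sqrt(-84/84 - 15093) = sqrt(-84*1/84 - 15093) = sqrt(-1 - 15093) = sqrt(-15094) = I*sqrt(15094)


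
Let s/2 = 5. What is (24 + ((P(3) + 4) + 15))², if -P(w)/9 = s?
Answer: 2209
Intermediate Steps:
s = 10 (s = 2*5 = 10)
P(w) = -90 (P(w) = -9*10 = -90)
(24 + ((P(3) + 4) + 15))² = (24 + ((-90 + 4) + 15))² = (24 + (-86 + 15))² = (24 - 71)² = (-47)² = 2209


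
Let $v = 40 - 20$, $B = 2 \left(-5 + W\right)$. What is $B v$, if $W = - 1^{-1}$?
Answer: $-240$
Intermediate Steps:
$W = -1$ ($W = \left(-1\right) 1 = -1$)
$B = -12$ ($B = 2 \left(-5 - 1\right) = 2 \left(-6\right) = -12$)
$v = 20$ ($v = 40 - 20 = 20$)
$B v = \left(-12\right) 20 = -240$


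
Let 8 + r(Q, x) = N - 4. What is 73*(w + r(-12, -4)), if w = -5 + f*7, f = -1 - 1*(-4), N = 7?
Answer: 803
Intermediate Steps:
r(Q, x) = -5 (r(Q, x) = -8 + (7 - 4) = -8 + 3 = -5)
f = 3 (f = -1 + 4 = 3)
w = 16 (w = -5 + 3*7 = -5 + 21 = 16)
73*(w + r(-12, -4)) = 73*(16 - 5) = 73*11 = 803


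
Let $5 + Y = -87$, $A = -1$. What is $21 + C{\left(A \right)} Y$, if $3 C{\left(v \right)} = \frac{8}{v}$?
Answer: $\frac{799}{3} \approx 266.33$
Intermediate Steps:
$Y = -92$ ($Y = -5 - 87 = -92$)
$C{\left(v \right)} = \frac{8}{3 v}$ ($C{\left(v \right)} = \frac{8 \frac{1}{v}}{3} = \frac{8}{3 v}$)
$21 + C{\left(A \right)} Y = 21 + \frac{8}{3 \left(-1\right)} \left(-92\right) = 21 + \frac{8}{3} \left(-1\right) \left(-92\right) = 21 - - \frac{736}{3} = 21 + \frac{736}{3} = \frac{799}{3}$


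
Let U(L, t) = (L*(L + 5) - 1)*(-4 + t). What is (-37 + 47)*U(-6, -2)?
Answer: -300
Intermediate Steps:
U(L, t) = (-1 + L*(5 + L))*(-4 + t) (U(L, t) = (L*(5 + L) - 1)*(-4 + t) = (-1 + L*(5 + L))*(-4 + t))
(-37 + 47)*U(-6, -2) = (-37 + 47)*(4 - 1*(-2) - 20*(-6) - 4*(-6)² - 2*(-6)² + 5*(-6)*(-2)) = 10*(4 + 2 + 120 - 4*36 - 2*36 + 60) = 10*(4 + 2 + 120 - 144 - 72 + 60) = 10*(-30) = -300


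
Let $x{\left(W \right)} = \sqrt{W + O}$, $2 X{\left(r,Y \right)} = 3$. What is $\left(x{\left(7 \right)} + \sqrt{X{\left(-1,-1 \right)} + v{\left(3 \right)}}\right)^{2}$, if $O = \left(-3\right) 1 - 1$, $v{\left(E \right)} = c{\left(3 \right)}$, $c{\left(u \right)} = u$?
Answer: $\frac{15}{2} + 3 \sqrt{6} \approx 14.848$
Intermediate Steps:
$v{\left(E \right)} = 3$
$O = -4$ ($O = -3 - 1 = -4$)
$X{\left(r,Y \right)} = \frac{3}{2}$ ($X{\left(r,Y \right)} = \frac{1}{2} \cdot 3 = \frac{3}{2}$)
$x{\left(W \right)} = \sqrt{-4 + W}$ ($x{\left(W \right)} = \sqrt{W - 4} = \sqrt{-4 + W}$)
$\left(x{\left(7 \right)} + \sqrt{X{\left(-1,-1 \right)} + v{\left(3 \right)}}\right)^{2} = \left(\sqrt{-4 + 7} + \sqrt{\frac{3}{2} + 3}\right)^{2} = \left(\sqrt{3} + \sqrt{\frac{9}{2}}\right)^{2} = \left(\sqrt{3} + \frac{3 \sqrt{2}}{2}\right)^{2}$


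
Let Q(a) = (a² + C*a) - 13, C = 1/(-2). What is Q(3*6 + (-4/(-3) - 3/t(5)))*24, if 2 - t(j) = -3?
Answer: 591428/75 ≈ 7885.7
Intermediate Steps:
C = -½ ≈ -0.50000
t(j) = 5 (t(j) = 2 - 1*(-3) = 2 + 3 = 5)
Q(a) = -13 + a² - a/2 (Q(a) = (a² - a/2) - 13 = -13 + a² - a/2)
Q(3*6 + (-4/(-3) - 3/t(5)))*24 = (-13 + (3*6 + (-4/(-3) - 3/5))² - (3*6 + (-4/(-3) - 3/5))/2)*24 = (-13 + (18 + (-4*(-⅓) - 3*⅕))² - (18 + (-4*(-⅓) - 3*⅕))/2)*24 = (-13 + (18 + (4/3 - ⅗))² - (18 + (4/3 - ⅗))/2)*24 = (-13 + (18 + 11/15)² - (18 + 11/15)/2)*24 = (-13 + (281/15)² - ½*281/15)*24 = (-13 + 78961/225 - 281/30)*24 = (147857/450)*24 = 591428/75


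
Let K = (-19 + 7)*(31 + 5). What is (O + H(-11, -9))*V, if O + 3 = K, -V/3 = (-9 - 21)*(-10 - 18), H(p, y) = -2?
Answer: 1101240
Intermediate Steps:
V = -2520 (V = -3*(-9 - 21)*(-10 - 18) = -(-90)*(-28) = -3*840 = -2520)
K = -432 (K = -12*36 = -432)
O = -435 (O = -3 - 432 = -435)
(O + H(-11, -9))*V = (-435 - 2)*(-2520) = -437*(-2520) = 1101240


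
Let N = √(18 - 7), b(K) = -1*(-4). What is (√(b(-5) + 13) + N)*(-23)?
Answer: -23*√11 - 23*√17 ≈ -171.11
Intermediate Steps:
b(K) = 4
N = √11 ≈ 3.3166
(√(b(-5) + 13) + N)*(-23) = (√(4 + 13) + √11)*(-23) = (√17 + √11)*(-23) = (√11 + √17)*(-23) = -23*√11 - 23*√17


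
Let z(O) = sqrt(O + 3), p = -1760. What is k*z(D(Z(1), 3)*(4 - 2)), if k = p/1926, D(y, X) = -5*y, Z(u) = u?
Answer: -880*I*sqrt(7)/963 ≈ -2.4177*I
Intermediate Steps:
z(O) = sqrt(3 + O)
k = -880/963 (k = -1760/1926 = -1760*1/1926 = -880/963 ≈ -0.91381)
k*z(D(Z(1), 3)*(4 - 2)) = -880*sqrt(3 + (-5*1)*(4 - 2))/963 = -880*sqrt(3 - 5*2)/963 = -880*sqrt(3 - 10)/963 = -880*I*sqrt(7)/963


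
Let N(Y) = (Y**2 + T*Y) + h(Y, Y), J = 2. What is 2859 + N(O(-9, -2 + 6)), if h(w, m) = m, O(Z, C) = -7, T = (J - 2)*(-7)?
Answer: 2901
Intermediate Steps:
T = 0 (T = (2 - 2)*(-7) = 0*(-7) = 0)
N(Y) = Y + Y**2 (N(Y) = (Y**2 + 0*Y) + Y = (Y**2 + 0) + Y = Y**2 + Y = Y + Y**2)
2859 + N(O(-9, -2 + 6)) = 2859 - 7*(1 - 7) = 2859 - 7*(-6) = 2859 + 42 = 2901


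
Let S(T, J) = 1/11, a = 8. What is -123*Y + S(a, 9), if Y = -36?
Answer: 48709/11 ≈ 4428.1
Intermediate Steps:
S(T, J) = 1/11
-123*Y + S(a, 9) = -123*(-36) + 1/11 = 4428 + 1/11 = 48709/11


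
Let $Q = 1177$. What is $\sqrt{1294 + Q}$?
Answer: $\sqrt{2471} \approx 49.709$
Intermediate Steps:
$\sqrt{1294 + Q} = \sqrt{1294 + 1177} = \sqrt{2471}$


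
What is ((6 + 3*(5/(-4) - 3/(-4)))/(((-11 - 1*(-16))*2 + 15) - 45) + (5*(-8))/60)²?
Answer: 11449/14400 ≈ 0.79507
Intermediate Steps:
((6 + 3*(5/(-4) - 3/(-4)))/(((-11 - 1*(-16))*2 + 15) - 45) + (5*(-8))/60)² = ((6 + 3*(5*(-¼) - 3*(-¼)))/(((-11 + 16)*2 + 15) - 45) - 40*1/60)² = ((6 + 3*(-5/4 + ¾))/((5*2 + 15) - 45) - ⅔)² = ((6 + 3*(-½))/((10 + 15) - 45) - ⅔)² = ((6 - 3/2)/(25 - 45) - ⅔)² = ((9/2)/(-20) - ⅔)² = ((9/2)*(-1/20) - ⅔)² = (-9/40 - ⅔)² = (-107/120)² = 11449/14400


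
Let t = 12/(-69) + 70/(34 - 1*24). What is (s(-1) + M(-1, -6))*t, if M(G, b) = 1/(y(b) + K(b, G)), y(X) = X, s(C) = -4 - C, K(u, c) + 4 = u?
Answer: -7693/368 ≈ -20.905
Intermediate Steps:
K(u, c) = -4 + u
M(G, b) = 1/(-4 + 2*b) (M(G, b) = 1/(b + (-4 + b)) = 1/(-4 + 2*b))
t = 157/23 (t = 12*(-1/69) + 70/(34 - 24) = -4/23 + 70/10 = -4/23 + 70*(⅒) = -4/23 + 7 = 157/23 ≈ 6.8261)
(s(-1) + M(-1, -6))*t = ((-4 - 1*(-1)) + 1/(2*(-2 - 6)))*(157/23) = ((-4 + 1) + (½)/(-8))*(157/23) = (-3 + (½)*(-⅛))*(157/23) = (-3 - 1/16)*(157/23) = -49/16*157/23 = -7693/368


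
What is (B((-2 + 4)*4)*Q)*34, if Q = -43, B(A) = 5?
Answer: -7310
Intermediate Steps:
(B((-2 + 4)*4)*Q)*34 = (5*(-43))*34 = -215*34 = -7310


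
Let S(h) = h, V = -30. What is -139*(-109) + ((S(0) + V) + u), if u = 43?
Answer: 15164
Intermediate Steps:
-139*(-109) + ((S(0) + V) + u) = -139*(-109) + ((0 - 30) + 43) = 15151 + (-30 + 43) = 15151 + 13 = 15164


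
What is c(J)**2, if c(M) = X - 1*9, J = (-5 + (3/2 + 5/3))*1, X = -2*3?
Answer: 225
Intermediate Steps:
X = -6
J = -11/6 (J = (-5 + (3*(1/2) + 5*(1/3)))*1 = (-5 + (3/2 + 5/3))*1 = (-5 + 19/6)*1 = -11/6*1 = -11/6 ≈ -1.8333)
c(M) = -15 (c(M) = -6 - 1*9 = -6 - 9 = -15)
c(J)**2 = (-15)**2 = 225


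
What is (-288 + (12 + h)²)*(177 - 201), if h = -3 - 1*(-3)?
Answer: 3456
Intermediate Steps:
h = 0 (h = -3 + 3 = 0)
(-288 + (12 + h)²)*(177 - 201) = (-288 + (12 + 0)²)*(177 - 201) = (-288 + 12²)*(-24) = (-288 + 144)*(-24) = -144*(-24) = 3456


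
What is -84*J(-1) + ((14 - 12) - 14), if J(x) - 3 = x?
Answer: -180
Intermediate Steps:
J(x) = 3 + x
-84*J(-1) + ((14 - 12) - 14) = -84*(3 - 1) + ((14 - 12) - 14) = -84*2 + (2 - 14) = -168 - 12 = -180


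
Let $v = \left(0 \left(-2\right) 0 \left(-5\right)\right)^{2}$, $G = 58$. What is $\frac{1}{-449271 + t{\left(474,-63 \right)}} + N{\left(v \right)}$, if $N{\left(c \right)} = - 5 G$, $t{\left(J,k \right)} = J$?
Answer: $- \frac{130151131}{448797} \approx -290.0$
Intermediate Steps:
$v = 0$ ($v = \left(0 \cdot 0\right)^{2} = 0^{2} = 0$)
$N{\left(c \right)} = -290$ ($N{\left(c \right)} = \left(-5\right) 58 = -290$)
$\frac{1}{-449271 + t{\left(474,-63 \right)}} + N{\left(v \right)} = \frac{1}{-449271 + 474} - 290 = \frac{1}{-448797} - 290 = - \frac{1}{448797} - 290 = - \frac{130151131}{448797}$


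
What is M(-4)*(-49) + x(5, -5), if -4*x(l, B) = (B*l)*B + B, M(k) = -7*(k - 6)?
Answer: -3460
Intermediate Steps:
M(k) = 42 - 7*k (M(k) = -7*(-6 + k) = 42 - 7*k)
x(l, B) = -B/4 - l*B²/4 (x(l, B) = -((B*l)*B + B)/4 = -(l*B² + B)/4 = -(B + l*B²)/4 = -B/4 - l*B²/4)
M(-4)*(-49) + x(5, -5) = (42 - 7*(-4))*(-49) - ¼*(-5)*(1 - 5*5) = (42 + 28)*(-49) - ¼*(-5)*(1 - 25) = 70*(-49) - ¼*(-5)*(-24) = -3430 - 30 = -3460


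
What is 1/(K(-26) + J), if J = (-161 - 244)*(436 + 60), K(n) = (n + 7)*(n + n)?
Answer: -1/199892 ≈ -5.0027e-6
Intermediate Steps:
K(n) = 2*n*(7 + n) (K(n) = (7 + n)*(2*n) = 2*n*(7 + n))
J = -200880 (J = -405*496 = -200880)
1/(K(-26) + J) = 1/(2*(-26)*(7 - 26) - 200880) = 1/(2*(-26)*(-19) - 200880) = 1/(988 - 200880) = 1/(-199892) = -1/199892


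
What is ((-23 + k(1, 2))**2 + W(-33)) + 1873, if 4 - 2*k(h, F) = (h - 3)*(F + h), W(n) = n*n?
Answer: 3286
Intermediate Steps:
W(n) = n**2
k(h, F) = 2 - (-3 + h)*(F + h)/2 (k(h, F) = 2 - (h - 3)*(F + h)/2 = 2 - (-3 + h)*(F + h)/2)
((-23 + k(1, 2))**2 + W(-33)) + 1873 = ((-23 + (2 - 1/2*1**2 + (3/2)*2 + (3/2)*1 - 1/2*2*1))**2 + (-33)**2) + 1873 = ((-23 + (2 - 1/2*1 + 3 + 3/2 - 1))**2 + 1089) + 1873 = ((-23 + (2 - 1/2 + 3 + 3/2 - 1))**2 + 1089) + 1873 = ((-23 + 5)**2 + 1089) + 1873 = ((-18)**2 + 1089) + 1873 = (324 + 1089) + 1873 = 1413 + 1873 = 3286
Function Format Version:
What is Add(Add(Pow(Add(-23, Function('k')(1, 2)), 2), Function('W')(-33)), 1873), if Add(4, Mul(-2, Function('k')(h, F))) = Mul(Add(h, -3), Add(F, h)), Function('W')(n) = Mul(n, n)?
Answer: 3286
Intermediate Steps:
Function('W')(n) = Pow(n, 2)
Function('k')(h, F) = Add(2, Mul(Rational(-1, 2), Add(-3, h), Add(F, h))) (Function('k')(h, F) = Add(2, Mul(Rational(-1, 2), Mul(Add(h, -3), Add(F, h)))) = Add(2, Mul(Rational(-1, 2), Mul(Add(-3, h), Add(F, h)))) = Add(2, Mul(Rational(-1, 2), Add(-3, h), Add(F, h))))
Add(Add(Pow(Add(-23, Function('k')(1, 2)), 2), Function('W')(-33)), 1873) = Add(Add(Pow(Add(-23, Add(2, Mul(Rational(-1, 2), Pow(1, 2)), Mul(Rational(3, 2), 2), Mul(Rational(3, 2), 1), Mul(Rational(-1, 2), 2, 1))), 2), Pow(-33, 2)), 1873) = Add(Add(Pow(Add(-23, Add(2, Mul(Rational(-1, 2), 1), 3, Rational(3, 2), -1)), 2), 1089), 1873) = Add(Add(Pow(Add(-23, Add(2, Rational(-1, 2), 3, Rational(3, 2), -1)), 2), 1089), 1873) = Add(Add(Pow(Add(-23, 5), 2), 1089), 1873) = Add(Add(Pow(-18, 2), 1089), 1873) = Add(Add(324, 1089), 1873) = Add(1413, 1873) = 3286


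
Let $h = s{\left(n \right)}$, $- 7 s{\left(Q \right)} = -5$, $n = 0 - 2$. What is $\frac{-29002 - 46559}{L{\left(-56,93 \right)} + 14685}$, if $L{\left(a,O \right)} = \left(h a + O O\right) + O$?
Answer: $- \frac{75561}{23387} \approx -3.2309$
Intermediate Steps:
$n = -2$ ($n = 0 - 2 = -2$)
$s{\left(Q \right)} = \frac{5}{7}$ ($s{\left(Q \right)} = \left(- \frac{1}{7}\right) \left(-5\right) = \frac{5}{7}$)
$h = \frac{5}{7} \approx 0.71429$
$L{\left(a,O \right)} = O + O^{2} + \frac{5 a}{7}$ ($L{\left(a,O \right)} = \left(\frac{5 a}{7} + O O\right) + O = \left(\frac{5 a}{7} + O^{2}\right) + O = \left(O^{2} + \frac{5 a}{7}\right) + O = O + O^{2} + \frac{5 a}{7}$)
$\frac{-29002 - 46559}{L{\left(-56,93 \right)} + 14685} = \frac{-29002 - 46559}{\left(93 + 93^{2} + \frac{5}{7} \left(-56\right)\right) + 14685} = - \frac{75561}{\left(93 + 8649 - 40\right) + 14685} = - \frac{75561}{8702 + 14685} = - \frac{75561}{23387}$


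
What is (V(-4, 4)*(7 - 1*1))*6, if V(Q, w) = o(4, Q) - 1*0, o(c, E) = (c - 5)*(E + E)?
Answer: 288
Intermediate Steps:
o(c, E) = 2*E*(-5 + c) (o(c, E) = (-5 + c)*(2*E) = 2*E*(-5 + c))
V(Q, w) = -2*Q (V(Q, w) = 2*Q*(-5 + 4) - 1*0 = 2*Q*(-1) + 0 = -2*Q + 0 = -2*Q)
(V(-4, 4)*(7 - 1*1))*6 = ((-2*(-4))*(7 - 1*1))*6 = (8*(7 - 1))*6 = (8*6)*6 = 48*6 = 288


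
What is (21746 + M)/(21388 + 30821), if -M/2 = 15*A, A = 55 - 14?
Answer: 20516/52209 ≈ 0.39296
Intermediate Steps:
A = 41
M = -1230 (M = -30*41 = -2*615 = -1230)
(21746 + M)/(21388 + 30821) = (21746 - 1230)/(21388 + 30821) = 20516/52209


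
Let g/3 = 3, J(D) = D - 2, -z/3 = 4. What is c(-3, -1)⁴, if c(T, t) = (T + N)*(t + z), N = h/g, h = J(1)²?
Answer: 13051691536/6561 ≈ 1.9893e+6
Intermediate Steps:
z = -12 (z = -3*4 = -12)
J(D) = -2 + D
h = 1 (h = (-2 + 1)² = (-1)² = 1)
g = 9 (g = 3*3 = 9)
N = ⅑ (N = 1/9 = 1*(⅑) = ⅑ ≈ 0.11111)
c(T, t) = (-12 + t)*(⅑ + T) (c(T, t) = (T + ⅑)*(t - 12) = (⅑ + T)*(-12 + t) = (-12 + t)*(⅑ + T))
c(-3, -1)⁴ = (-4/3 - 12*(-3) + (⅑)*(-1) - 3*(-1))⁴ = (-4/3 + 36 - ⅑ + 3)⁴ = (338/9)⁴ = 13051691536/6561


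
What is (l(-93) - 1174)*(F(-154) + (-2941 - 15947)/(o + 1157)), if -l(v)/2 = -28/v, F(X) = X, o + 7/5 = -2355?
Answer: 10063223036/61969 ≈ 1.6239e+5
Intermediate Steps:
o = -11782/5 (o = -7/5 - 2355 = -11782/5 ≈ -2356.4)
l(v) = 56/v (l(v) = -(-56)/v = 56/v)
(l(-93) - 1174)*(F(-154) + (-2941 - 15947)/(o + 1157)) = (56/(-93) - 1174)*(-154 + (-2941 - 15947)/(-11782/5 + 1157)) = (56*(-1/93) - 1174)*(-154 - 18888/(-5997/5)) = (-56/93 - 1174)*(-154 - 18888*(-5/5997)) = -109238*(-154 + 31480/1999)/93 = -109238/93*(-276366/1999) = 10063223036/61969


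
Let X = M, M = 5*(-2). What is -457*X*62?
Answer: 283340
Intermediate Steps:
M = -10
X = -10
-457*X*62 = -(-4570)*62 = -457*(-620) = 283340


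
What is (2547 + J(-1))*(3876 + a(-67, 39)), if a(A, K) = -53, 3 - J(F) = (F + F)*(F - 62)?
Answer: 9266952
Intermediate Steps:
J(F) = 3 - 2*F*(-62 + F) (J(F) = 3 - (F + F)*(F - 62) = 3 - 2*F*(-62 + F))
(2547 + J(-1))*(3876 + a(-67, 39)) = (2547 + (3 - 2*(-1)² + 124*(-1)))*(3876 - 53) = (2547 + (3 - 2*1 - 124))*3823 = (2547 + (3 - 2 - 124))*3823 = (2547 - 123)*3823 = 2424*3823 = 9266952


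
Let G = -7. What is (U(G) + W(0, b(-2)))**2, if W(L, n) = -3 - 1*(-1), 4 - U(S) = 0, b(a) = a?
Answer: 4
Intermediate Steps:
U(S) = 4 (U(S) = 4 - 1*0 = 4 + 0 = 4)
W(L, n) = -2 (W(L, n) = -3 + 1 = -2)
(U(G) + W(0, b(-2)))**2 = (4 - 2)**2 = 2**2 = 4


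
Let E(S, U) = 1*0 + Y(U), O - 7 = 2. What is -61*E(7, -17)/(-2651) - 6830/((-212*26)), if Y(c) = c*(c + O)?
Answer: 31916941/7306156 ≈ 4.3685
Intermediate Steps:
O = 9 (O = 7 + 2 = 9)
Y(c) = c*(9 + c) (Y(c) = c*(c + 9) = c*(9 + c))
E(S, U) = U*(9 + U) (E(S, U) = 1*0 + U*(9 + U) = 0 + U*(9 + U) = U*(9 + U))
-61*E(7, -17)/(-2651) - 6830/((-212*26)) = -(-1037)*(9 - 17)/(-2651) - 6830/((-212*26)) = -(-1037)*(-8)*(-1/2651) - 6830/(-5512) = -61*136*(-1/2651) - 6830*(-1/5512) = -8296*(-1/2651) + 3415/2756 = 8296/2651 + 3415/2756 = 31916941/7306156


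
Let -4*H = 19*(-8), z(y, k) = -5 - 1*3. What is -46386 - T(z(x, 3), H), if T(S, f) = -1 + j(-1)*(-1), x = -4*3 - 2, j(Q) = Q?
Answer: -46386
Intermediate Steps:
x = -14 (x = -12 - 2 = -14)
z(y, k) = -8 (z(y, k) = -5 - 3 = -8)
H = 38 (H = -19*(-8)/4 = -¼*(-152) = 38)
T(S, f) = 0 (T(S, f) = -1 - 1*(-1) = -1 + 1 = 0)
-46386 - T(z(x, 3), H) = -46386 - 1*0 = -46386 + 0 = -46386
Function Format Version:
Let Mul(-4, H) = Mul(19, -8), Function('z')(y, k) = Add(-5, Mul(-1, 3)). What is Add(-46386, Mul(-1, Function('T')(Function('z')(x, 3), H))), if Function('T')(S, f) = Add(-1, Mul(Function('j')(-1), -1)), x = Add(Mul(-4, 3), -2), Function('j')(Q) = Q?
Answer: -46386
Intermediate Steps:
x = -14 (x = Add(-12, -2) = -14)
Function('z')(y, k) = -8 (Function('z')(y, k) = Add(-5, -3) = -8)
H = 38 (H = Mul(Rational(-1, 4), Mul(19, -8)) = Mul(Rational(-1, 4), -152) = 38)
Function('T')(S, f) = 0 (Function('T')(S, f) = Add(-1, Mul(-1, -1)) = Add(-1, 1) = 0)
Add(-46386, Mul(-1, Function('T')(Function('z')(x, 3), H))) = Add(-46386, Mul(-1, 0)) = Add(-46386, 0) = -46386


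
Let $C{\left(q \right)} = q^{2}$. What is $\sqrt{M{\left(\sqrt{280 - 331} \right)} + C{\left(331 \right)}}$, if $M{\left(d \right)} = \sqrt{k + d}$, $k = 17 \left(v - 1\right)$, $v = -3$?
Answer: $\sqrt{109561 + \sqrt{-68 + i \sqrt{51}}} \approx 331.0 + 0.012 i$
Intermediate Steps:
$k = -68$ ($k = 17 \left(-3 - 1\right) = 17 \left(-4\right) = -68$)
$M{\left(d \right)} = \sqrt{-68 + d}$
$\sqrt{M{\left(\sqrt{280 - 331} \right)} + C{\left(331 \right)}} = \sqrt{\sqrt{-68 + \sqrt{280 - 331}} + 331^{2}} = \sqrt{\sqrt{-68 + \sqrt{-51}} + 109561} = \sqrt{\sqrt{-68 + i \sqrt{51}} + 109561} = \sqrt{109561 + \sqrt{-68 + i \sqrt{51}}}$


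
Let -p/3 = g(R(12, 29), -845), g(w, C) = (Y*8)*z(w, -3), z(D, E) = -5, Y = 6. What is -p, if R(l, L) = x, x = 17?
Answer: -720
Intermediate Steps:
R(l, L) = 17
g(w, C) = -240 (g(w, C) = (6*8)*(-5) = 48*(-5) = -240)
p = 720 (p = -3*(-240) = 720)
-p = -1*720 = -720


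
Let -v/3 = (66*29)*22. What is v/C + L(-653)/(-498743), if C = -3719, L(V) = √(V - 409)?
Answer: 126324/3719 - 3*I*√118/498743 ≈ 33.967 - 6.5341e-5*I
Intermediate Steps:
L(V) = √(-409 + V)
v = -126324 (v = -3*66*29*22 = -5742*22 = -3*42108 = -126324)
v/C + L(-653)/(-498743) = -126324/(-3719) + √(-409 - 653)/(-498743) = -126324*(-1/3719) + √(-1062)*(-1/498743) = 126324/3719 + (3*I*√118)*(-1/498743) = 126324/3719 - 3*I*√118/498743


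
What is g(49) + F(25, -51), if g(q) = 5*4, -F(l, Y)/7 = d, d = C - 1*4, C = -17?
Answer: 167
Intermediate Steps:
d = -21 (d = -17 - 1*4 = -17 - 4 = -21)
F(l, Y) = 147 (F(l, Y) = -7*(-21) = 147)
g(q) = 20
g(49) + F(25, -51) = 20 + 147 = 167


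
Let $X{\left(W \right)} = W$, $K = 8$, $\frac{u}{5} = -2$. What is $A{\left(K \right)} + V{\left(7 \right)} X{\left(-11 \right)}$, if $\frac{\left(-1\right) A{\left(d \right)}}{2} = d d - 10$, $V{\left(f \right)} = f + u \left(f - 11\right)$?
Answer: $-625$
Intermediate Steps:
$u = -10$ ($u = 5 \left(-2\right) = -10$)
$V{\left(f \right)} = 110 - 9 f$ ($V{\left(f \right)} = f - 10 \left(f - 11\right) = f - 10 \left(-11 + f\right) = f - \left(-110 + 10 f\right) = 110 - 9 f$)
$A{\left(d \right)} = 20 - 2 d^{2}$ ($A{\left(d \right)} = - 2 \left(d d - 10\right) = - 2 \left(d^{2} - 10\right) = - 2 \left(-10 + d^{2}\right) = 20 - 2 d^{2}$)
$A{\left(K \right)} + V{\left(7 \right)} X{\left(-11 \right)} = \left(20 - 2 \cdot 8^{2}\right) + \left(110 - 63\right) \left(-11\right) = \left(20 - 128\right) + \left(110 - 63\right) \left(-11\right) = \left(20 - 128\right) + 47 \left(-11\right) = -108 - 517 = -625$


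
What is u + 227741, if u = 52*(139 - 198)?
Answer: 224673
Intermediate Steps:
u = -3068 (u = 52*(-59) = -3068)
u + 227741 = -3068 + 227741 = 224673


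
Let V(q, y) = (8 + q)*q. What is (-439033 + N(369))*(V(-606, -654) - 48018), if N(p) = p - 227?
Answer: -137974163670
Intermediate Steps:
V(q, y) = q*(8 + q)
N(p) = -227 + p
(-439033 + N(369))*(V(-606, -654) - 48018) = (-439033 + (-227 + 369))*(-606*(8 - 606) - 48018) = (-439033 + 142)*(-606*(-598) - 48018) = -438891*(362388 - 48018) = -438891*314370 = -137974163670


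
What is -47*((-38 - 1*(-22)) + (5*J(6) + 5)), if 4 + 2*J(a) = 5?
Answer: 799/2 ≈ 399.50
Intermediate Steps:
J(a) = 1/2 (J(a) = -2 + (1/2)*5 = -2 + 5/2 = 1/2)
-47*((-38 - 1*(-22)) + (5*J(6) + 5)) = -47*((-38 - 1*(-22)) + (5*(1/2) + 5)) = -47*((-38 + 22) + (5/2 + 5)) = -47*(-16 + 15/2) = -47*(-17/2) = 799/2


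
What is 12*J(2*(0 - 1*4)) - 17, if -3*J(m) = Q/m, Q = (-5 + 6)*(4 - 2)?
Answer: -16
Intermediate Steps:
Q = 2 (Q = 1*2 = 2)
J(m) = -2/(3*m)
12*J(2*(0 - 1*4)) - 17 = 12*(-2*1/(2*(0 - 1*4))/3) - 17 = 12*(-2*1/(2*(0 - 4))/3) - 17 = 12*(-2/(3*(2*(-4)))) - 17 = 12*(-⅔/(-8)) - 17 = 12*(-⅔*(-⅛)) - 17 = 12*(1/12) - 17 = 1 - 17 = -16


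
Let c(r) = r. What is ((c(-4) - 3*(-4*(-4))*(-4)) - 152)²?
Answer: 1296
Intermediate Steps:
((c(-4) - 3*(-4*(-4))*(-4)) - 152)² = ((-4 - 3*(-4*(-4))*(-4)) - 152)² = ((-4 - 48*(-4)) - 152)² = ((-4 - 3*(-64)) - 152)² = ((-4 + 192) - 152)² = (188 - 152)² = 36² = 1296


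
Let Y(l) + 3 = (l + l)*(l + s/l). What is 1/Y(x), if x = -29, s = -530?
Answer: 1/619 ≈ 0.0016155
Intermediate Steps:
Y(l) = -3 + 2*l*(l - 530/l) (Y(l) = -3 + (l + l)*(l - 530/l) = -3 + (2*l)*(l - 530/l) = -3 + 2*l*(l - 530/l))
1/Y(x) = 1/(-1063 + 2*(-29)²) = 1/(-1063 + 2*841) = 1/(-1063 + 1682) = 1/619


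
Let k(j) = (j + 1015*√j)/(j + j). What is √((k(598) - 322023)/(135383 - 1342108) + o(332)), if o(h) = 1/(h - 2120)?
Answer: √(6558040116682679235 - 17319441122865*√598)/4962535890 ≈ 0.51602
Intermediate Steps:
k(j) = (j + 1015*√j)/(2*j) (k(j) = (j + 1015*√j)/((2*j)) = (j + 1015*√j)*(1/(2*j)) = (j + 1015*√j)/(2*j))
o(h) = 1/(-2120 + h)
√((k(598) - 322023)/(135383 - 1342108) + o(332)) = √(((½ + 1015/(2*√598)) - 322023)/(135383 - 1342108) + 1/(-2120 + 332)) = √(((½ + 1015*(√598/598)/2) - 322023)/(-1206725) + 1/(-1788)) = √(((½ + 1015*√598/1196) - 322023)*(-1/1206725) - 1/1788) = √((-644045/2 + 1015*√598/1196)*(-1/1206725) - 1/1788) = √((128809/482690 - 203*√598/288648620) - 1/1788) = √(114913901/431524860 - 203*√598/288648620)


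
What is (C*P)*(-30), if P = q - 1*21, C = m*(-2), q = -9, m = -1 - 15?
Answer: 28800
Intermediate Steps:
m = -16
C = 32 (C = -16*(-2) = 32)
P = -30 (P = -9 - 1*21 = -9 - 21 = -30)
(C*P)*(-30) = (32*(-30))*(-30) = -960*(-30) = 28800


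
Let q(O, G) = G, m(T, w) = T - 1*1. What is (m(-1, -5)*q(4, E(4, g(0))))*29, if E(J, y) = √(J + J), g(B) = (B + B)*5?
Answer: -116*√2 ≈ -164.05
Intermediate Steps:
g(B) = 10*B (g(B) = (2*B)*5 = 10*B)
E(J, y) = √2*√J (E(J, y) = √(2*J) = √2*√J)
m(T, w) = -1 + T (m(T, w) = T - 1 = -1 + T)
(m(-1, -5)*q(4, E(4, g(0))))*29 = ((-1 - 1)*(√2*√4))*29 = -2*√2*2*29 = -4*√2*29 = -116*√2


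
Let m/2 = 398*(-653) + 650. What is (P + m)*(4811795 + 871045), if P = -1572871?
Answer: -11884858579560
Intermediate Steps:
m = -518488 (m = 2*(398*(-653) + 650) = 2*(-259894 + 650) = 2*(-259244) = -518488)
(P + m)*(4811795 + 871045) = (-1572871 - 518488)*(4811795 + 871045) = -2091359*5682840 = -11884858579560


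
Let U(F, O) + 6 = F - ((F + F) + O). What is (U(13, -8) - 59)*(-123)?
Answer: 8610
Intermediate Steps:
U(F, O) = -6 - F - O (U(F, O) = -6 + (F - ((F + F) + O)) = -6 + (F - (2*F + O)) = -6 + (F - (O + 2*F)) = -6 + (F + (-O - 2*F)) = -6 + (-F - O) = -6 - F - O)
(U(13, -8) - 59)*(-123) = ((-6 - 1*13 - 1*(-8)) - 59)*(-123) = ((-6 - 13 + 8) - 59)*(-123) = (-11 - 59)*(-123) = -70*(-123) = 8610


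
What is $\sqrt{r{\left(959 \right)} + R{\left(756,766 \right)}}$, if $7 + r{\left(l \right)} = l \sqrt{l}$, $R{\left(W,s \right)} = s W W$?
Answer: $\sqrt{437796569 + 959 \sqrt{959}} \approx 20924.0$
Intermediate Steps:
$R{\left(W,s \right)} = s W^{2}$ ($R{\left(W,s \right)} = W s W = s W^{2}$)
$r{\left(l \right)} = -7 + l^{\frac{3}{2}}$ ($r{\left(l \right)} = -7 + l \sqrt{l} = -7 + l^{\frac{3}{2}}$)
$\sqrt{r{\left(959 \right)} + R{\left(756,766 \right)}} = \sqrt{\left(-7 + 959^{\frac{3}{2}}\right) + 766 \cdot 756^{2}} = \sqrt{\left(-7 + 959 \sqrt{959}\right) + 766 \cdot 571536} = \sqrt{\left(-7 + 959 \sqrt{959}\right) + 437796576} = \sqrt{437796569 + 959 \sqrt{959}}$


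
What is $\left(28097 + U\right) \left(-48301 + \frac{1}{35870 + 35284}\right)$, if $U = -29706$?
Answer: $\frac{5529826248977}{71154} \approx 7.7716 \cdot 10^{7}$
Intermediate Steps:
$\left(28097 + U\right) \left(-48301 + \frac{1}{35870 + 35284}\right) = \left(28097 - 29706\right) \left(-48301 + \frac{1}{35870 + 35284}\right) = - 1609 \left(-48301 + \frac{1}{71154}\right) = \left(-1609\right) \left(- \frac{3436809353}{71154}\right) = \frac{5529826248977}{71154}$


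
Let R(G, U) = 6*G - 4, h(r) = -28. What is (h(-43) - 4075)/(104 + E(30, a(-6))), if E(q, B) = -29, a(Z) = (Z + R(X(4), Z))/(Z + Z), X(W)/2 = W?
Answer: -4103/75 ≈ -54.707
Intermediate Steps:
X(W) = 2*W
R(G, U) = -4 + 6*G
a(Z) = (44 + Z)/(2*Z) (a(Z) = (Z + (-4 + 6*(2*4)))/(Z + Z) = (Z + (-4 + 6*8))/((2*Z)) = (Z + (-4 + 48))*(1/(2*Z)) = (Z + 44)*(1/(2*Z)) = (44 + Z)*(1/(2*Z)) = (44 + Z)/(2*Z))
(h(-43) - 4075)/(104 + E(30, a(-6))) = (-28 - 4075)/(104 - 29) = -4103/75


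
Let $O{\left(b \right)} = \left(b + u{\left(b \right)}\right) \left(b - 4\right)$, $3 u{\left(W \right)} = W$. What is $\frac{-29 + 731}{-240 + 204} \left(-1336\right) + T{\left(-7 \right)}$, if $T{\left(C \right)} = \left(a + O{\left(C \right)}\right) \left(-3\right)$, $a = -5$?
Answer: $25759$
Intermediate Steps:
$u{\left(W \right)} = \frac{W}{3}$
$O{\left(b \right)} = \frac{4 b \left(-4 + b\right)}{3}$ ($O{\left(b \right)} = \left(b + \frac{b}{3}\right) \left(b - 4\right) = \frac{4 b}{3} \left(-4 + b\right) = \frac{4 b \left(-4 + b\right)}{3}$)
$T{\left(C \right)} = 15 - 4 C \left(-4 + C\right)$ ($T{\left(C \right)} = \left(-5 + \frac{4 C \left(-4 + C\right)}{3}\right) \left(-3\right) = 15 - 4 C \left(-4 + C\right)$)
$\frac{-29 + 731}{-240 + 204} \left(-1336\right) + T{\left(-7 \right)} = \frac{-29 + 731}{-240 + 204} \left(-1336\right) + \left(15 - 4 \left(-7\right)^{2} + 16 \left(-7\right)\right) = \frac{702}{-36} \left(-1336\right) - 293 = 702 \left(- \frac{1}{36}\right) \left(-1336\right) - 293 = \left(- \frac{39}{2}\right) \left(-1336\right) - 293 = 26052 - 293 = 25759$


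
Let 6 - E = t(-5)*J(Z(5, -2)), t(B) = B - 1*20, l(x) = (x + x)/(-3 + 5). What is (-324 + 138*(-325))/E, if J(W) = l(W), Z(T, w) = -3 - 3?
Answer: 7529/24 ≈ 313.71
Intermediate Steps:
l(x) = x (l(x) = (2*x)/2 = (2*x)*(1/2) = x)
Z(T, w) = -6
t(B) = -20 + B (t(B) = B - 20 = -20 + B)
J(W) = W
E = -144 (E = 6 - (-20 - 5)*(-6) = 6 - (-25)*(-6) = 6 - 1*150 = 6 - 150 = -144)
(-324 + 138*(-325))/E = (-324 + 138*(-325))/(-144) = (-324 - 44850)*(-1/144) = -45174*(-1/144) = 7529/24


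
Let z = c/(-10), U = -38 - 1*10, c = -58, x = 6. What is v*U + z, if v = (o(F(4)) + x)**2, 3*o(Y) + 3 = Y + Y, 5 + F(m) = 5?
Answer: -5971/5 ≈ -1194.2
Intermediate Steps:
F(m) = 0 (F(m) = -5 + 5 = 0)
o(Y) = -1 + 2*Y/3 (o(Y) = -1 + (Y + Y)/3 = -1 + (2*Y)/3 = -1 + 2*Y/3)
U = -48 (U = -38 - 10 = -48)
z = 29/5 (z = -58/(-10) = -58*(-1/10) = 29/5 ≈ 5.8000)
v = 25 (v = ((-1 + (2/3)*0) + 6)**2 = ((-1 + 0) + 6)**2 = (-1 + 6)**2 = 5**2 = 25)
v*U + z = 25*(-48) + 29/5 = -1200 + 29/5 = -5971/5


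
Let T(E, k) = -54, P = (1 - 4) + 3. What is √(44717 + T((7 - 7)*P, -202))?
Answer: √44663 ≈ 211.34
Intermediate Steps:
P = 0 (P = -3 + 3 = 0)
√(44717 + T((7 - 7)*P, -202)) = √(44717 - 54) = √44663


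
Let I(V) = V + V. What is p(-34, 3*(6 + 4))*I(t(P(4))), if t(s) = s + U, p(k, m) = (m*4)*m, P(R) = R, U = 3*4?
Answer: 115200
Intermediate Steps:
U = 12
p(k, m) = 4*m² (p(k, m) = (4*m)*m = 4*m²)
t(s) = 12 + s (t(s) = s + 12 = 12 + s)
I(V) = 2*V
p(-34, 3*(6 + 4))*I(t(P(4))) = (4*(3*(6 + 4))²)*(2*(12 + 4)) = (4*(3*10)²)*(2*16) = (4*30²)*32 = (4*900)*32 = 3600*32 = 115200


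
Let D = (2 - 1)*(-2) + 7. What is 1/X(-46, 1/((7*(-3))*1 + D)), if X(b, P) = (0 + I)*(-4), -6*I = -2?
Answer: -¾ ≈ -0.75000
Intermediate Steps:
I = ⅓ (I = -⅙*(-2) = ⅓ ≈ 0.33333)
D = 5 (D = 1*(-2) + 7 = -2 + 7 = 5)
X(b, P) = -4/3 (X(b, P) = (0 + ⅓)*(-4) = (⅓)*(-4) = -4/3)
1/X(-46, 1/((7*(-3))*1 + D)) = 1/(-4/3) = -¾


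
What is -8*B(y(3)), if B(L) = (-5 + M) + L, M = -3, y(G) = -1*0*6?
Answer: 64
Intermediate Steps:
y(G) = 0 (y(G) = 0*6 = 0)
B(L) = -8 + L (B(L) = (-5 - 3) + L = -8 + L)
-8*B(y(3)) = -8*(-8 + 0) = -8*(-8) = 64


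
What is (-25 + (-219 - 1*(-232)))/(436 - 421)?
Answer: -4/5 ≈ -0.80000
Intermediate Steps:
(-25 + (-219 - 1*(-232)))/(436 - 421) = (-25 + (-219 + 232))/15 = (-25 + 13)*(1/15) = -12*1/15 = -4/5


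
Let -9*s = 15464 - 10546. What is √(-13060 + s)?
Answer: I*√122458/3 ≈ 116.65*I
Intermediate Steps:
s = -4918/9 (s = -(15464 - 10546)/9 = -⅑*4918 = -4918/9 ≈ -546.44)
√(-13060 + s) = √(-13060 - 4918/9) = √(-122458/9) = I*√122458/3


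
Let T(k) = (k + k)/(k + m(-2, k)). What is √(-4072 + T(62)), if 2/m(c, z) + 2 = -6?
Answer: 2*I*√62076534/247 ≈ 63.797*I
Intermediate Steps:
m(c, z) = -¼ (m(c, z) = 2/(-2 - 6) = 2/(-8) = 2*(-⅛) = -¼)
T(k) = 2*k/(-¼ + k) (T(k) = (k + k)/(k - ¼) = (2*k)/(-¼ + k) = 2*k/(-¼ + k))
√(-4072 + T(62)) = √(-4072 + 8*62/(-1 + 4*62)) = √(-4072 + 8*62/(-1 + 248)) = √(-4072 + 8*62/247) = √(-4072 + 8*62*(1/247)) = √(-4072 + 496/247) = √(-1005288/247) = 2*I*√62076534/247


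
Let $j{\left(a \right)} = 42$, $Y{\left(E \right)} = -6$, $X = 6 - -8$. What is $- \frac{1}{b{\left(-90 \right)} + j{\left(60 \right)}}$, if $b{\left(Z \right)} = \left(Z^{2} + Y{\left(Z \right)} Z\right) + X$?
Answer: $- \frac{1}{8696} \approx -0.000115$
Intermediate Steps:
$X = 14$ ($X = 6 + 8 = 14$)
$b{\left(Z \right)} = 14 + Z^{2} - 6 Z$ ($b{\left(Z \right)} = \left(Z^{2} - 6 Z\right) + 14 = 14 + Z^{2} - 6 Z$)
$- \frac{1}{b{\left(-90 \right)} + j{\left(60 \right)}} = - \frac{1}{\left(14 + \left(-90\right)^{2} - -540\right) + 42} = - \frac{1}{\left(14 + 8100 + 540\right) + 42} = - \frac{1}{8654 + 42} = - \frac{1}{8696}$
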